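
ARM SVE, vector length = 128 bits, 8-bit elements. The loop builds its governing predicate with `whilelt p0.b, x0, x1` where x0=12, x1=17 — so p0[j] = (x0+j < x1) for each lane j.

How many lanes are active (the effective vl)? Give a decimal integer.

lane count: 128 div 8 = 16
active while 12+j < 17, i.e. j ∈ [0,5) capped at 16 ⇒ 5

vl = 5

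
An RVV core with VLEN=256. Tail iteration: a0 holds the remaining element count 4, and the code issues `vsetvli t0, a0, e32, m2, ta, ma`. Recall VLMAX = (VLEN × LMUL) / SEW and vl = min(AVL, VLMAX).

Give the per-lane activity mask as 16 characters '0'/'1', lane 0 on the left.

lanes per group: 256·2/32 = 16
vl ← min(4, 16) = 4
bits (lane 0 leftmost): 1111000000000000

predicate = 1111000000000000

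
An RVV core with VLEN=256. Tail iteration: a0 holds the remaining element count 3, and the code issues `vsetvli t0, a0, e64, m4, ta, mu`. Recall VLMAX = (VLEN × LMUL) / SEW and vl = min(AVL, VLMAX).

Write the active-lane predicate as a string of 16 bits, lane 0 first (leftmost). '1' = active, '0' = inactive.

predicate = 1110000000000000

VLMAX = VLEN×LMUL/SEW = 256×4/64 = 16
AVL=3 ≤ VLMAX=16, so vl = 3
bits (lane 0 leftmost): 1110000000000000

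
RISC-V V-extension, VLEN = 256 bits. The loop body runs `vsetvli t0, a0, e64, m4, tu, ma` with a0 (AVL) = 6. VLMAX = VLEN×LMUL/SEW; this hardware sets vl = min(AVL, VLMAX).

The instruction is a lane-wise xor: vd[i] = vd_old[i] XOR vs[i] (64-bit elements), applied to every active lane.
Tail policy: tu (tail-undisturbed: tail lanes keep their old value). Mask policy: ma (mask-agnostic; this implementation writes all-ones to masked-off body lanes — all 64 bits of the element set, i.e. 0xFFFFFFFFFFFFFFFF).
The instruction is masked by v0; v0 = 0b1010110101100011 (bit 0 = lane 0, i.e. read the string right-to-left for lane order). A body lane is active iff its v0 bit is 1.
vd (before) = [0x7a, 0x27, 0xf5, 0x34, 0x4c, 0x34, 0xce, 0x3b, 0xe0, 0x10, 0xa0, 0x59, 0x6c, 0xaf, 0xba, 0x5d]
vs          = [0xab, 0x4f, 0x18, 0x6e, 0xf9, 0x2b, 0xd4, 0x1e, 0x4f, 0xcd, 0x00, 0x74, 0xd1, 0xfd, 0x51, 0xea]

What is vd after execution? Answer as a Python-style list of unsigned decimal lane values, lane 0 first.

lanes per group: 256·4/64 = 16
vl ← min(6, 16) = 6
lane  0: xor(0x7a,0xab) ⇒ 0xd1
lane  1: xor(0x27,0x4f) ⇒ 0x68
lane  2: mask-off/ones ⇒ 0xffffffffffffffff
lane  3: mask-off/ones ⇒ 0xffffffffffffffff
lane  4: mask-off/ones ⇒ 0xffffffffffffffff
lane  5: xor(0x34,0x2b) ⇒ 0x1f
lane  6: tail/keep ⇒ 0xce
lane  7: tail/keep ⇒ 0x3b
lane  8: tail/keep ⇒ 0xe0
lane  9: tail/keep ⇒ 0x10
lane 10: tail/keep ⇒ 0xa0
lane 11: tail/keep ⇒ 0x59
lane 12: tail/keep ⇒ 0x6c
lane 13: tail/keep ⇒ 0xaf
lane 14: tail/keep ⇒ 0xba
lane 15: tail/keep ⇒ 0x5d

vd = [209, 104, 18446744073709551615, 18446744073709551615, 18446744073709551615, 31, 206, 59, 224, 16, 160, 89, 108, 175, 186, 93]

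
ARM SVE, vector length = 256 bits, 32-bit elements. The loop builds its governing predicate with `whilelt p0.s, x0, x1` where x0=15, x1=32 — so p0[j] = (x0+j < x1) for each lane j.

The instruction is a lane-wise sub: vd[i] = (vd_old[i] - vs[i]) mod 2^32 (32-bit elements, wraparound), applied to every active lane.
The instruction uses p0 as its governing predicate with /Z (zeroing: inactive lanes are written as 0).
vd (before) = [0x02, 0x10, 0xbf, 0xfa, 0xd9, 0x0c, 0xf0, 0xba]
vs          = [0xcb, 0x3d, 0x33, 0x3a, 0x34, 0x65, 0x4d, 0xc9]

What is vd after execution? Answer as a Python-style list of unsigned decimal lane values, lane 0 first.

vd = [4294967095, 4294967251, 140, 192, 165, 4294967207, 163, 4294967281]

lane count: 256 div 32 = 8
active while 15+j < 32, i.e. j ∈ [0,17) capped at 8 ⇒ 8
vd[0] sub(0x02,0xcb) -> 0xffffff37
vd[1] sub(0x10,0x3d) -> 0xffffffd3
vd[2] sub(0xbf,0x33) -> 0x8c
vd[3] sub(0xfa,0x3a) -> 0xc0
vd[4] sub(0xd9,0x34) -> 0xa5
vd[5] sub(0x0c,0x65) -> 0xffffffa7
vd[6] sub(0xf0,0x4d) -> 0xa3
vd[7] sub(0xba,0xc9) -> 0xfffffff1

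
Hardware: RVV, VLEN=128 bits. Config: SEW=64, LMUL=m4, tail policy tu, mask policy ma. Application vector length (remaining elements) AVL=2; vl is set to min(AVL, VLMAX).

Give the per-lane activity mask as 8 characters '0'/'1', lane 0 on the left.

VLMAX = VLEN×LMUL/SEW = 128×4/64 = 8
vl = min(AVL, VLMAX) = min(2, 8) = 2
bits (lane 0 leftmost): 11000000

predicate = 11000000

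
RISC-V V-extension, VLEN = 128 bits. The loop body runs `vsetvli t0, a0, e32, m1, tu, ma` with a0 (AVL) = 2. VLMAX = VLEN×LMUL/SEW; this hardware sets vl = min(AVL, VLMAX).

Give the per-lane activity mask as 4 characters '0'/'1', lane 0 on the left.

predicate = 1100

VLMAX = (128 × 1) / 32 = 4 lanes
vl ← min(2, 4) = 2
bits (lane 0 leftmost): 1100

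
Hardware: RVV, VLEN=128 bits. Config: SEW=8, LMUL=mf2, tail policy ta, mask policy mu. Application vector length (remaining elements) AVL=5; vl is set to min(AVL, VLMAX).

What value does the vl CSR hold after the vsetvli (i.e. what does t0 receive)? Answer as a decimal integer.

vl = 5

VLMAX = VLEN×LMUL/SEW = 128×1/2/8 = 8
AVL=5 ≤ VLMAX=8, so vl = 5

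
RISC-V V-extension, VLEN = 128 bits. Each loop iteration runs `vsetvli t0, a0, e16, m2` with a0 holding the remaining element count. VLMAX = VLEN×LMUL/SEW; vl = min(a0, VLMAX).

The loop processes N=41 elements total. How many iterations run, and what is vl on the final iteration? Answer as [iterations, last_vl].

lanes per group: 128·2/16 = 16
iterations = ceil(41/16) = 3; final-pass vl = 9

[iterations, last_vl] = [3, 9]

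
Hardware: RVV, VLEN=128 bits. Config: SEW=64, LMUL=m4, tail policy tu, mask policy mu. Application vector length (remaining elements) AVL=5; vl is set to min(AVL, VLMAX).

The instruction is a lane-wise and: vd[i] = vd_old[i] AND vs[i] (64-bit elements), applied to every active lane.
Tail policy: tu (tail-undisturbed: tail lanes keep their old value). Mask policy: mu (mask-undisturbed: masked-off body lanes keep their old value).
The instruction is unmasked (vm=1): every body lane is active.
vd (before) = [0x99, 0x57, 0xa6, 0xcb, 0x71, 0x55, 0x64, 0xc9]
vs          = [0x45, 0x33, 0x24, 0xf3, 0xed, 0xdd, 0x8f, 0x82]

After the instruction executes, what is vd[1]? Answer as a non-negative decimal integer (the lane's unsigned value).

VLMAX = VLEN×LMUL/SEW = 128×4/64 = 8
vl = min(AVL, VLMAX) = min(5, 8) = 5
lane  0: and(0x99,0x45) ⇒ 0x01
lane  1: and(0x57,0x33) ⇒ 0x13
lane  2: and(0xa6,0x24) ⇒ 0x24
lane  3: and(0xcb,0xf3) ⇒ 0xc3
lane  4: and(0x71,0xed) ⇒ 0x61
lane  5: tail/keep ⇒ 0x55
lane  6: tail/keep ⇒ 0x64
lane  7: tail/keep ⇒ 0xc9

vd[1] = 19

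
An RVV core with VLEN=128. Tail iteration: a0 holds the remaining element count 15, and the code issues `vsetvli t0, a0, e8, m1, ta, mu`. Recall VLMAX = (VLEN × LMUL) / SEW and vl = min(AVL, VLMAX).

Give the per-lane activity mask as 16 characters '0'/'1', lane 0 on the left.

predicate = 1111111111111110

VLMAX = (128 × 1) / 8 = 16 lanes
vl ← min(15, 16) = 15
bits (lane 0 leftmost): 1111111111111110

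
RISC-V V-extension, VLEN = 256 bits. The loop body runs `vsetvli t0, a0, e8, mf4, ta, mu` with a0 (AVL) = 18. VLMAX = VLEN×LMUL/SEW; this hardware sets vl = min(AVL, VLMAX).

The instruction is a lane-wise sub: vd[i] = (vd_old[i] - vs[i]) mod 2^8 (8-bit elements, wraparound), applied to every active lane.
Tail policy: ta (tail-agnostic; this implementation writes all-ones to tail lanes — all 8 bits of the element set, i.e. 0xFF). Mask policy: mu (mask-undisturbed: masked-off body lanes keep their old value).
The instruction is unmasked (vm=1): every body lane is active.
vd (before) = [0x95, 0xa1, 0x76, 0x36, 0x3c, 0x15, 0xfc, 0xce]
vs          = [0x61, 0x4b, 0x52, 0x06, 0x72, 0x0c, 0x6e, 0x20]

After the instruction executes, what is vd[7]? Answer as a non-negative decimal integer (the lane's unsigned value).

vd[7] = 174

VLMAX = (256 × 1/4) / 8 = 8 lanes
AVL=18 > VLMAX=8, so vl = 8
[0] sub(0x95,0x61) = 0x34
[1] sub(0xa1,0x4b) = 0x56
[2] sub(0x76,0x52) = 0x24
[3] sub(0x36,0x06) = 0x30
[4] sub(0x3c,0x72) = 0xca
[5] sub(0x15,0x0c) = 0x09
[6] sub(0xfc,0x6e) = 0x8e
[7] sub(0xce,0x20) = 0xae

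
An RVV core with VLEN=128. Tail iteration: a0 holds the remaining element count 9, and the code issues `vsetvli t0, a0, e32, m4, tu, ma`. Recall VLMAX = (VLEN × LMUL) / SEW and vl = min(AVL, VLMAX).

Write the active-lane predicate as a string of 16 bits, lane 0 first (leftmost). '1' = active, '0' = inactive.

predicate = 1111111110000000

lanes per group: 128·4/32 = 16
vl ← min(9, 16) = 9
bits (lane 0 leftmost): 1111111110000000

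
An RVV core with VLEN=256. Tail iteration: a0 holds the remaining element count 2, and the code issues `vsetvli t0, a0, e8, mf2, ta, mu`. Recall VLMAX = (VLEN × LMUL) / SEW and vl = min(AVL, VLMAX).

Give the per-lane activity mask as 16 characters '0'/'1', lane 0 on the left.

predicate = 1100000000000000

lanes per group: 256·1/2/8 = 16
vl ← min(2, 16) = 2
bits (lane 0 leftmost): 1100000000000000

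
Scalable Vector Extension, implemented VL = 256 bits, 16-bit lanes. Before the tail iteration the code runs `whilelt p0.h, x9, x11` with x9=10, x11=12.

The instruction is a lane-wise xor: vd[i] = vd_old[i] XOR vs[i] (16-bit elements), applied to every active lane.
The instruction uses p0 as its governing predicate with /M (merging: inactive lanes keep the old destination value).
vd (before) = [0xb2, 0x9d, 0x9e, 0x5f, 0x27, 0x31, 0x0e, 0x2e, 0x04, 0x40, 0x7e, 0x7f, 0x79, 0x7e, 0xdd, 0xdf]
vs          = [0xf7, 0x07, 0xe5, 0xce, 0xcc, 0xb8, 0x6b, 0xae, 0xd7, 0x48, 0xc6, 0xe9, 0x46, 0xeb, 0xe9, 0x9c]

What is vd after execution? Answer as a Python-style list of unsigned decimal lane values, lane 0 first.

256-bit reg / 16-bit elem → 16 lanes
p0[j] = (10+j < 12); true for j=0..1 → 2 lanes set
lane  0: xor(0xb2,0xf7) ⇒ 0x45
lane  1: xor(0x9d,0x07) ⇒ 0x9a
lane  2: tail/keep ⇒ 0x9e
lane  3: tail/keep ⇒ 0x5f
lane  4: tail/keep ⇒ 0x27
lane  5: tail/keep ⇒ 0x31
lane  6: tail/keep ⇒ 0x0e
lane  7: tail/keep ⇒ 0x2e
lane  8: tail/keep ⇒ 0x04
lane  9: tail/keep ⇒ 0x40
lane 10: tail/keep ⇒ 0x7e
lane 11: tail/keep ⇒ 0x7f
lane 12: tail/keep ⇒ 0x79
lane 13: tail/keep ⇒ 0x7e
lane 14: tail/keep ⇒ 0xdd
lane 15: tail/keep ⇒ 0xdf

vd = [69, 154, 158, 95, 39, 49, 14, 46, 4, 64, 126, 127, 121, 126, 221, 223]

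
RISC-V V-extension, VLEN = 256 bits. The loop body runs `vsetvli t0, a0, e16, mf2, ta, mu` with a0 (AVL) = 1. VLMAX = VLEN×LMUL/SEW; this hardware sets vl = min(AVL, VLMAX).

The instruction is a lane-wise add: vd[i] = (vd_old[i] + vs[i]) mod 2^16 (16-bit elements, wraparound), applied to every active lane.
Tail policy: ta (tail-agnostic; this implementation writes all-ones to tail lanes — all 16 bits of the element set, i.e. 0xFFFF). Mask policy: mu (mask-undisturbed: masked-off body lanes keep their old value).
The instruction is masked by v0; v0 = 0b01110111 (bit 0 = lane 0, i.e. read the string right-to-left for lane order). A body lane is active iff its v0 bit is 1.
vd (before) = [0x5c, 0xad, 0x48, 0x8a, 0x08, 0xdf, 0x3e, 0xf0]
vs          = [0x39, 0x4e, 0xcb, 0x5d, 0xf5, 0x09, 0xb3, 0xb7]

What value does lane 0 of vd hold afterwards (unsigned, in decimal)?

vd[0] = 149

VLMAX = VLEN×LMUL/SEW = 256×1/2/16 = 8
vl ← min(1, 8) = 1
lane  0: add(0x5c,0x39) ⇒ 0x95
lane  1: tail/ones ⇒ 0xffff
lane  2: tail/ones ⇒ 0xffff
lane  3: tail/ones ⇒ 0xffff
lane  4: tail/ones ⇒ 0xffff
lane  5: tail/ones ⇒ 0xffff
lane  6: tail/ones ⇒ 0xffff
lane  7: tail/ones ⇒ 0xffff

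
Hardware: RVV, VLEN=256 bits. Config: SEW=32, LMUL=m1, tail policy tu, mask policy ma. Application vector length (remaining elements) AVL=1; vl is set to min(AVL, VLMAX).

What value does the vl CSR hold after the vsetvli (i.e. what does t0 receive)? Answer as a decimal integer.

vl = 1

VLMAX = VLEN×LMUL/SEW = 256×1/32 = 8
AVL=1 ≤ VLMAX=8, so vl = 1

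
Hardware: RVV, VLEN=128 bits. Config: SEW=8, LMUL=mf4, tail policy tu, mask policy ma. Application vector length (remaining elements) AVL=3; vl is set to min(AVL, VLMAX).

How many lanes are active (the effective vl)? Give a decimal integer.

vl = 3

VLMAX = (128 × 1/4) / 8 = 4 lanes
AVL=3 ≤ VLMAX=4, so vl = 3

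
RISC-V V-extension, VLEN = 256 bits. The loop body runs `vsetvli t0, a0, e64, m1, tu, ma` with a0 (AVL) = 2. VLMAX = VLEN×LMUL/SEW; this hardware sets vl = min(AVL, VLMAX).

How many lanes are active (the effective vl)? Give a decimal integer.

VLMAX = (256 × 1) / 64 = 4 lanes
vl = min(AVL, VLMAX) = min(2, 4) = 2

vl = 2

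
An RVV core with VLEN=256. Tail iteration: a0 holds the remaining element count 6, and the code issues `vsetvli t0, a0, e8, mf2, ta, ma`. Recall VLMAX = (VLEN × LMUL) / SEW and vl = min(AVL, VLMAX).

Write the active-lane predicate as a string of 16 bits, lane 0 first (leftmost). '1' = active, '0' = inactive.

predicate = 1111110000000000

VLMAX = VLEN×LMUL/SEW = 256×1/2/8 = 16
AVL=6 ≤ VLMAX=16, so vl = 6
bits (lane 0 leftmost): 1111110000000000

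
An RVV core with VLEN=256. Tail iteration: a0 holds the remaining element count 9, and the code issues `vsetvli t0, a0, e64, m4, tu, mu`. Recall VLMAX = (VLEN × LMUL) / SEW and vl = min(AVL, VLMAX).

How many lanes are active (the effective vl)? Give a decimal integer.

lanes per group: 256·4/64 = 16
vl = min(AVL, VLMAX) = min(9, 16) = 9

vl = 9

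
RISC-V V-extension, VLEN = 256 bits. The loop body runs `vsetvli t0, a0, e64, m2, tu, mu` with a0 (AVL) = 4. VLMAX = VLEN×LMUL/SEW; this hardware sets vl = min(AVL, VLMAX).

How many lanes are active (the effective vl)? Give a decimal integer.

vl = 4

VLMAX = (256 × 2) / 64 = 8 lanes
AVL=4 ≤ VLMAX=8, so vl = 4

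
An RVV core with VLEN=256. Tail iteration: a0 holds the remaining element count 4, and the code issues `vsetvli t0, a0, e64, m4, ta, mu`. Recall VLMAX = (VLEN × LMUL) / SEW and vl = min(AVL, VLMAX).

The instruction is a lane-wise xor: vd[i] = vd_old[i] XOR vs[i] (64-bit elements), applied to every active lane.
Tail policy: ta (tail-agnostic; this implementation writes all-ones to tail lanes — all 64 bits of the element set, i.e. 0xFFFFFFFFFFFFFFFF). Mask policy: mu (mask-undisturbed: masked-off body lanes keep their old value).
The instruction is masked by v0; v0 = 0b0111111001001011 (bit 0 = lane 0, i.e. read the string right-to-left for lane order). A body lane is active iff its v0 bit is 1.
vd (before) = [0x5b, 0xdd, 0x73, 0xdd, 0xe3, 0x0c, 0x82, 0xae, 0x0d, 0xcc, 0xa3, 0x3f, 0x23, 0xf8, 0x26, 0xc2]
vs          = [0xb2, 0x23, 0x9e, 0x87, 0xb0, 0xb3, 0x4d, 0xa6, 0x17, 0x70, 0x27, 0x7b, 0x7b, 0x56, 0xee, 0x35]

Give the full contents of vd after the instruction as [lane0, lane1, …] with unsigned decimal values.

VLMAX = (256 × 4) / 64 = 16 lanes
vl ← min(4, 16) = 4
lane  0: xor(0x5b,0xb2) ⇒ 0xe9
lane  1: xor(0xdd,0x23) ⇒ 0xfe
lane  2: mask-off/keep ⇒ 0x73
lane  3: xor(0xdd,0x87) ⇒ 0x5a
lane  4: tail/ones ⇒ 0xffffffffffffffff
lane  5: tail/ones ⇒ 0xffffffffffffffff
lane  6: tail/ones ⇒ 0xffffffffffffffff
lane  7: tail/ones ⇒ 0xffffffffffffffff
lane  8: tail/ones ⇒ 0xffffffffffffffff
lane  9: tail/ones ⇒ 0xffffffffffffffff
lane 10: tail/ones ⇒ 0xffffffffffffffff
lane 11: tail/ones ⇒ 0xffffffffffffffff
lane 12: tail/ones ⇒ 0xffffffffffffffff
lane 13: tail/ones ⇒ 0xffffffffffffffff
lane 14: tail/ones ⇒ 0xffffffffffffffff
lane 15: tail/ones ⇒ 0xffffffffffffffff

vd = [233, 254, 115, 90, 18446744073709551615, 18446744073709551615, 18446744073709551615, 18446744073709551615, 18446744073709551615, 18446744073709551615, 18446744073709551615, 18446744073709551615, 18446744073709551615, 18446744073709551615, 18446744073709551615, 18446744073709551615]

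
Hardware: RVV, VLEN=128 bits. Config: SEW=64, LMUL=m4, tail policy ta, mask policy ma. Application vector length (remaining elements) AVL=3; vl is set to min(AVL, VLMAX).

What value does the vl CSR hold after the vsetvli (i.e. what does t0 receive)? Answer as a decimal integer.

lanes per group: 128·4/64 = 8
vl = min(AVL, VLMAX) = min(3, 8) = 3

vl = 3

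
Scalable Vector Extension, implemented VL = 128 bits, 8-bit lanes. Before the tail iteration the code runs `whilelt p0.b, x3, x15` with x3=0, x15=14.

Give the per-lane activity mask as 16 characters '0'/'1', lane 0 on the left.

predicate = 1111111111111100

lane count: 128 div 8 = 16
p0[j] = (0+j < 14); true for j=0..13 → 14 lanes set
bits (lane 0 leftmost): 1111111111111100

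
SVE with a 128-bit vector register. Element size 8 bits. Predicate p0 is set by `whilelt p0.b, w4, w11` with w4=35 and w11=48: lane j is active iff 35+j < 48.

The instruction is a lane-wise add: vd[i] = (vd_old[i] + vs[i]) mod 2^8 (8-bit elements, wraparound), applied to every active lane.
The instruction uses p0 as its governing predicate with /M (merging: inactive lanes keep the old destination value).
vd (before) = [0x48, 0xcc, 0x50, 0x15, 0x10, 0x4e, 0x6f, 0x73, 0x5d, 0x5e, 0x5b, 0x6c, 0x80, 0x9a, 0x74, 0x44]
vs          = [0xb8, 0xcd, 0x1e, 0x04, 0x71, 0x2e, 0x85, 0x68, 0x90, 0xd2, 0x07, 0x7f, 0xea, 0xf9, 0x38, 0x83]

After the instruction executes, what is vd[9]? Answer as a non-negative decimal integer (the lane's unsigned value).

vd[9] = 48

register lanes = 128/8 = 16
whilelt: lane j active iff 35+j < 48 → j < 13 → 13 active
vd[0] add(0x48,0xb8) -> 0x00
vd[1] add(0xcc,0xcd) -> 0x99
vd[2] add(0x50,0x1e) -> 0x6e
vd[3] add(0x15,0x04) -> 0x19
vd[4] add(0x10,0x71) -> 0x81
vd[5] add(0x4e,0x2e) -> 0x7c
vd[6] add(0x6f,0x85) -> 0xf4
vd[7] add(0x73,0x68) -> 0xdb
vd[8] add(0x5d,0x90) -> 0xed
vd[9] add(0x5e,0xd2) -> 0x30
vd[10] add(0x5b,0x07) -> 0x62
vd[11] add(0x6c,0x7f) -> 0xeb
vd[12] add(0x80,0xea) -> 0x6a
vd[13] tail/keep -> 0x9a
vd[14] tail/keep -> 0x74
vd[15] tail/keep -> 0x44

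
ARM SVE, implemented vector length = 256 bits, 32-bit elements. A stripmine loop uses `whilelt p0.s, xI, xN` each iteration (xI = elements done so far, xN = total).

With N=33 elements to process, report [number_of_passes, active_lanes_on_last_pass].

register lanes = 256/32 = 8
33 elements at 8/iter → 5 passes, remainder 1 on the last

[iterations, last_vl] = [5, 1]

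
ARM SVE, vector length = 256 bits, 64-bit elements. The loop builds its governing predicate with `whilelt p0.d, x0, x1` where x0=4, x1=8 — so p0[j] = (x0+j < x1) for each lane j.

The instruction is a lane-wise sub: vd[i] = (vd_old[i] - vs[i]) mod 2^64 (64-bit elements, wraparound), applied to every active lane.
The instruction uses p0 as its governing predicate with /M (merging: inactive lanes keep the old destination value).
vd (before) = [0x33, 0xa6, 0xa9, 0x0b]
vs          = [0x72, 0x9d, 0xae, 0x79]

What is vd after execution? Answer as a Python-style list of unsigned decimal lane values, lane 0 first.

lane count: 256 div 64 = 4
whilelt: lane j active iff 4+j < 8 → j < 4 → 4 active
lane  0: sub(0x33,0x72) ⇒ 0xffffffffffffffc1
lane  1: sub(0xa6,0x9d) ⇒ 0x09
lane  2: sub(0xa9,0xae) ⇒ 0xfffffffffffffffb
lane  3: sub(0x0b,0x79) ⇒ 0xffffffffffffff92

vd = [18446744073709551553, 9, 18446744073709551611, 18446744073709551506]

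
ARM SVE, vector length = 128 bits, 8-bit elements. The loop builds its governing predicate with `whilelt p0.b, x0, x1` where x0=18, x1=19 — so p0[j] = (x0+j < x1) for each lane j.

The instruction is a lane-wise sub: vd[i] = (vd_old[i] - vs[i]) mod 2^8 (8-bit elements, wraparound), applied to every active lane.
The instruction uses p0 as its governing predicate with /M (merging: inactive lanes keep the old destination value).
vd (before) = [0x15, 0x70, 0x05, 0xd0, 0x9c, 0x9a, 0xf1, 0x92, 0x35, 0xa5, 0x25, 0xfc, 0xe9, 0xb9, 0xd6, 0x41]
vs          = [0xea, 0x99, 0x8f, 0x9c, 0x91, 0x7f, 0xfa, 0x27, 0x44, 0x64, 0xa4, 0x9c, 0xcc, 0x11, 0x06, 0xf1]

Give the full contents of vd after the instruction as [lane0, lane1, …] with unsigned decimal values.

128-bit reg / 8-bit elem → 16 lanes
active while 18+j < 19, i.e. j ∈ [0,1) capped at 16 ⇒ 1
vd[0] sub(0x15,0xea) -> 0x2b
vd[1] tail/keep -> 0x70
vd[2] tail/keep -> 0x05
vd[3] tail/keep -> 0xd0
vd[4] tail/keep -> 0x9c
vd[5] tail/keep -> 0x9a
vd[6] tail/keep -> 0xf1
vd[7] tail/keep -> 0x92
vd[8] tail/keep -> 0x35
vd[9] tail/keep -> 0xa5
vd[10] tail/keep -> 0x25
vd[11] tail/keep -> 0xfc
vd[12] tail/keep -> 0xe9
vd[13] tail/keep -> 0xb9
vd[14] tail/keep -> 0xd6
vd[15] tail/keep -> 0x41

vd = [43, 112, 5, 208, 156, 154, 241, 146, 53, 165, 37, 252, 233, 185, 214, 65]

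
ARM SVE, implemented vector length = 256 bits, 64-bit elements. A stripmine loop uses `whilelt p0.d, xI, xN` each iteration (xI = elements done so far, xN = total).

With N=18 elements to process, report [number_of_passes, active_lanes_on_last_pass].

256-bit reg / 64-bit elem → 4 lanes
N=18: ⌈18/4⌉ = 5 iters; last vl = 18 − 4×4 = 2

[iterations, last_vl] = [5, 2]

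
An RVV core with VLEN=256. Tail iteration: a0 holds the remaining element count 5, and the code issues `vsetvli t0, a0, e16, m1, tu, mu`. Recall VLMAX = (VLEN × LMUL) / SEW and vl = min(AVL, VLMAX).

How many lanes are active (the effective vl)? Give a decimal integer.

VLMAX = VLEN×LMUL/SEW = 256×1/16 = 16
vl ← min(5, 16) = 5

vl = 5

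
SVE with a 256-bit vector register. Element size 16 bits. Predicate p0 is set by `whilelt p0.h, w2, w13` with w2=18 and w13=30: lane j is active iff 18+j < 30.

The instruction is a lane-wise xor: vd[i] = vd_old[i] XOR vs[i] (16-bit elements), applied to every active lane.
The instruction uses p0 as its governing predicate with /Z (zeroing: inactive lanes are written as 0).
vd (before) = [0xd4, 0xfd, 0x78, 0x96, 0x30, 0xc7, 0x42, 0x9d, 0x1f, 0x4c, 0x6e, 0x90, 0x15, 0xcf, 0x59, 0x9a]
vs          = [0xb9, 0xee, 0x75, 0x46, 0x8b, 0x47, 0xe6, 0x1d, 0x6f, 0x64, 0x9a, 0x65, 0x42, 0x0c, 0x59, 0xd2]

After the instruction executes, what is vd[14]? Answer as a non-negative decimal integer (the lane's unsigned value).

vd[14] = 0

register lanes = 256/16 = 16
whilelt: lane j active iff 18+j < 30 → j < 12 → 12 active
vd[0] xor(0xd4,0xb9) -> 0x6d
vd[1] xor(0xfd,0xee) -> 0x13
vd[2] xor(0x78,0x75) -> 0x0d
vd[3] xor(0x96,0x46) -> 0xd0
vd[4] xor(0x30,0x8b) -> 0xbb
vd[5] xor(0xc7,0x47) -> 0x80
vd[6] xor(0x42,0xe6) -> 0xa4
vd[7] xor(0x9d,0x1d) -> 0x80
vd[8] xor(0x1f,0x6f) -> 0x70
vd[9] xor(0x4c,0x64) -> 0x28
vd[10] xor(0x6e,0x9a) -> 0xf4
vd[11] xor(0x90,0x65) -> 0xf5
vd[12] tail/zero -> 0x00
vd[13] tail/zero -> 0x00
vd[14] tail/zero -> 0x00
vd[15] tail/zero -> 0x00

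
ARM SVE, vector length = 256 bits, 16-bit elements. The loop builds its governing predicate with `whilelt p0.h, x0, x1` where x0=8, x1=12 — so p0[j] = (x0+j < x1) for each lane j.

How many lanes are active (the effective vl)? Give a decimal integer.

256-bit reg / 16-bit elem → 16 lanes
p0[j] = (8+j < 12); true for j=0..3 → 4 lanes set

vl = 4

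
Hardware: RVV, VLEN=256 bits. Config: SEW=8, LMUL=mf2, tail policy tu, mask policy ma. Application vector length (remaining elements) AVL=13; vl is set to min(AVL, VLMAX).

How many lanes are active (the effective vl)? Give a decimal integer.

vl = 13

VLMAX = VLEN×LMUL/SEW = 256×1/2/8 = 16
vl = min(AVL, VLMAX) = min(13, 16) = 13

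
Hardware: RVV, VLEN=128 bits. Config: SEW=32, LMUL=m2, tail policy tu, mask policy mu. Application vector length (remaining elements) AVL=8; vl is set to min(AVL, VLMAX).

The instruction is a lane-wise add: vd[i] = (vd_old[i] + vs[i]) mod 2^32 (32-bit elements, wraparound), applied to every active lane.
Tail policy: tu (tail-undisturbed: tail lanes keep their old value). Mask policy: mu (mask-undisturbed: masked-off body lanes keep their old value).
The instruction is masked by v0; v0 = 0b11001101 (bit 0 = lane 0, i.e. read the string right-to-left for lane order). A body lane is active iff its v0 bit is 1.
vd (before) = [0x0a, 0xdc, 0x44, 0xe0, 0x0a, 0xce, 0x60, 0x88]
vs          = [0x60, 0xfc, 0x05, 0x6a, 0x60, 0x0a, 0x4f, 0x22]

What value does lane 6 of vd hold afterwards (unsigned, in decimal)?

vd[6] = 175

lanes per group: 128·2/32 = 8
vl ← min(8, 8) = 8
vd[0] add(0x0a,0x60) -> 0x6a
vd[1] mask-off/keep -> 0xdc
vd[2] add(0x44,0x05) -> 0x49
vd[3] add(0xe0,0x6a) -> 0x14a
vd[4] mask-off/keep -> 0x0a
vd[5] mask-off/keep -> 0xce
vd[6] add(0x60,0x4f) -> 0xaf
vd[7] add(0x88,0x22) -> 0xaa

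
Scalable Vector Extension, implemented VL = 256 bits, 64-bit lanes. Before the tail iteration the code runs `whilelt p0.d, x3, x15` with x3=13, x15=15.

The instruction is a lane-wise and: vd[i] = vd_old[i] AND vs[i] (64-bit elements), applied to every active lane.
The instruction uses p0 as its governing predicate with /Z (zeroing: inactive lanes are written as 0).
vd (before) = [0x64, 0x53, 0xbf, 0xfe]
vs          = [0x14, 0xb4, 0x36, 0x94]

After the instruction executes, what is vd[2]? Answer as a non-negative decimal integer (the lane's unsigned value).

lane count: 256 div 64 = 4
active while 13+j < 15, i.e. j ∈ [0,2) capped at 4 ⇒ 2
[0] and(0x64,0x14) = 0x04
[1] and(0x53,0xb4) = 0x10
[2] tail/zero = 0x00
[3] tail/zero = 0x00

vd[2] = 0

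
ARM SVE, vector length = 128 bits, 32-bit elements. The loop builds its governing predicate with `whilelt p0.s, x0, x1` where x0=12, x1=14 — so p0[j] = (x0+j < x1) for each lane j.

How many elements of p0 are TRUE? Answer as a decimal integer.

register lanes = 128/32 = 4
p0[j] = (12+j < 14); true for j=0..1 → 2 lanes set

vl = 2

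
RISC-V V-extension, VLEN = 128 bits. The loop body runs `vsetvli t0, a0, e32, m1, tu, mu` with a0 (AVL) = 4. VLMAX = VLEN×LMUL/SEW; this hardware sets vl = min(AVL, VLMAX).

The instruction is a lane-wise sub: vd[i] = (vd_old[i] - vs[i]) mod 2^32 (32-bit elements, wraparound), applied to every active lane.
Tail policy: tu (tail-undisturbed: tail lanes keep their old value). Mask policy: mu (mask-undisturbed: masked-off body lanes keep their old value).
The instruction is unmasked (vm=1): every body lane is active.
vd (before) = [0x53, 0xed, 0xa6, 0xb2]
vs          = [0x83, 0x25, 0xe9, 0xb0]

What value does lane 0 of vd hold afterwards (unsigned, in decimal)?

VLMAX = (128 × 1) / 32 = 4 lanes
vl = min(AVL, VLMAX) = min(4, 4) = 4
  i=0: sub(0x53,0x83) → 4294967248
  i=1: sub(0xed,0x25) → 200
  i=2: sub(0xa6,0xe9) → 4294967229
  i=3: sub(0xb2,0xb0) → 2

vd[0] = 4294967248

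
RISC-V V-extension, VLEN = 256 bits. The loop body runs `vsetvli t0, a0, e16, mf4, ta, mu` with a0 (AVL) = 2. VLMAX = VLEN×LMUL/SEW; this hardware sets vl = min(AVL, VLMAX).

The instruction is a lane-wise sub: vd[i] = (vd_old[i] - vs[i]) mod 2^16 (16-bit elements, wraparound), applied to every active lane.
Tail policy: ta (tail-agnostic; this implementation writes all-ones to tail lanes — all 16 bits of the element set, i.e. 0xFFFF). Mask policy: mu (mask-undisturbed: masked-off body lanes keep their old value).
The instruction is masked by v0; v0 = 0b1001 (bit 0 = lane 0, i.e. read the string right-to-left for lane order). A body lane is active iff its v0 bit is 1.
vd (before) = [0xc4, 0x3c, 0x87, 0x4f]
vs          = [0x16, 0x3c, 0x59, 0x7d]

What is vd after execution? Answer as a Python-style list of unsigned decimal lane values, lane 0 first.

VLMAX = (256 × 1/4) / 16 = 4 lanes
AVL=2 ≤ VLMAX=4, so vl = 2
vd[0] sub(0xc4,0x16) -> 0xae
vd[1] mask-off/keep -> 0x3c
vd[2] tail/ones -> 0xffff
vd[3] tail/ones -> 0xffff

vd = [174, 60, 65535, 65535]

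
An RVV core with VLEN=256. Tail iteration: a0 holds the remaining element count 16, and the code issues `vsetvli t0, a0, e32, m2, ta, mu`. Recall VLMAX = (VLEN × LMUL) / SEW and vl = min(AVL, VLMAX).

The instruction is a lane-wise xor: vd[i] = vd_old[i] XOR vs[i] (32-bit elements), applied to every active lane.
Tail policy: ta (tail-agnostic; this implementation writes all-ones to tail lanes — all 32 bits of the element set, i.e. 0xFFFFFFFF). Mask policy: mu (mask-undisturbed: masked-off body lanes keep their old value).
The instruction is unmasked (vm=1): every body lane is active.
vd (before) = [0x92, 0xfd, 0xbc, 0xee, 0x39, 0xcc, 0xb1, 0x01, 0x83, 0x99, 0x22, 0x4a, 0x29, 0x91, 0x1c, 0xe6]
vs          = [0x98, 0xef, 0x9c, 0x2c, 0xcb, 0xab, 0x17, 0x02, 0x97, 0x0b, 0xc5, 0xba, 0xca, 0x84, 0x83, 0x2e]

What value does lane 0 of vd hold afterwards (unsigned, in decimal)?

VLMAX = (256 × 2) / 32 = 16 lanes
vl ← min(16, 16) = 16
vd[0] xor(0x92,0x98) -> 0x0a
vd[1] xor(0xfd,0xef) -> 0x12
vd[2] xor(0xbc,0x9c) -> 0x20
vd[3] xor(0xee,0x2c) -> 0xc2
vd[4] xor(0x39,0xcb) -> 0xf2
vd[5] xor(0xcc,0xab) -> 0x67
vd[6] xor(0xb1,0x17) -> 0xa6
vd[7] xor(0x01,0x02) -> 0x03
vd[8] xor(0x83,0x97) -> 0x14
vd[9] xor(0x99,0x0b) -> 0x92
vd[10] xor(0x22,0xc5) -> 0xe7
vd[11] xor(0x4a,0xba) -> 0xf0
vd[12] xor(0x29,0xca) -> 0xe3
vd[13] xor(0x91,0x84) -> 0x15
vd[14] xor(0x1c,0x83) -> 0x9f
vd[15] xor(0xe6,0x2e) -> 0xc8

vd[0] = 10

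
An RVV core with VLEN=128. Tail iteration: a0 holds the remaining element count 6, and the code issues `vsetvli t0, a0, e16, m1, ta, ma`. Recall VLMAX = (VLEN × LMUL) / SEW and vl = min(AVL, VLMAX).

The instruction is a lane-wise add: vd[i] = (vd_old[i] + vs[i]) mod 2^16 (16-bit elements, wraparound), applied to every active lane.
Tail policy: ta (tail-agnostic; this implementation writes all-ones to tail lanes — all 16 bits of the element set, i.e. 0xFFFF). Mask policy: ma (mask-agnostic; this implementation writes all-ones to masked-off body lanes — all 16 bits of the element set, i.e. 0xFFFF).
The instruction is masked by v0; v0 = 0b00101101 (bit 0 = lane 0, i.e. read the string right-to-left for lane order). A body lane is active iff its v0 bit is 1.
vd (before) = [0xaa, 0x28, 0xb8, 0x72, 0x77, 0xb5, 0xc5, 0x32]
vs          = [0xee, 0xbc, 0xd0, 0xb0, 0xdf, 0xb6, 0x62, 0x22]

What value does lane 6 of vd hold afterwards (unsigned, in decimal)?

VLMAX = (128 × 1) / 16 = 8 lanes
vl = min(AVL, VLMAX) = min(6, 8) = 6
lane  0: add(0xaa,0xee) ⇒ 0x198
lane  1: mask-off/ones ⇒ 0xffff
lane  2: add(0xb8,0xd0) ⇒ 0x188
lane  3: add(0x72,0xb0) ⇒ 0x122
lane  4: mask-off/ones ⇒ 0xffff
lane  5: add(0xb5,0xb6) ⇒ 0x16b
lane  6: tail/ones ⇒ 0xffff
lane  7: tail/ones ⇒ 0xffff

vd[6] = 65535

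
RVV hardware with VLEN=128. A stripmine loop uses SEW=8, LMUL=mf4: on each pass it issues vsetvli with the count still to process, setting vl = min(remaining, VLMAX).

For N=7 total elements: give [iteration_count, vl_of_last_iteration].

lanes per group: 128·1/4/8 = 4
iterations = ceil(7/4) = 2; final-pass vl = 3

[iterations, last_vl] = [2, 3]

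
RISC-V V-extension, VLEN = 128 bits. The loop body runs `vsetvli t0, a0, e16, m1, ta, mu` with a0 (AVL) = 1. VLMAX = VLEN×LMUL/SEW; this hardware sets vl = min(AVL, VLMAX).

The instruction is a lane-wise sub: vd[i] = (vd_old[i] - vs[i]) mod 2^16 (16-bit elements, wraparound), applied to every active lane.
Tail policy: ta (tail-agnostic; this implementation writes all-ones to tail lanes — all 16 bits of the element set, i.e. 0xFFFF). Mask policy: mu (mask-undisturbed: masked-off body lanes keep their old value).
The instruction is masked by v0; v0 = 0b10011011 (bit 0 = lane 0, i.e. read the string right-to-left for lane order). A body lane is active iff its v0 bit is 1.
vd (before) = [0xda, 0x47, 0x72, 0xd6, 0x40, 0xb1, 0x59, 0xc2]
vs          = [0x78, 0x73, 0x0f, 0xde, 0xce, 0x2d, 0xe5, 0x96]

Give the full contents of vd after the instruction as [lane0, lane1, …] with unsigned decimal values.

VLMAX = (128 × 1) / 16 = 8 lanes
AVL=1 ≤ VLMAX=8, so vl = 1
  i=0: sub(0xda,0x78) → 98
  i=1: tail/ones → 65535
  i=2: tail/ones → 65535
  i=3: tail/ones → 65535
  i=4: tail/ones → 65535
  i=5: tail/ones → 65535
  i=6: tail/ones → 65535
  i=7: tail/ones → 65535

vd = [98, 65535, 65535, 65535, 65535, 65535, 65535, 65535]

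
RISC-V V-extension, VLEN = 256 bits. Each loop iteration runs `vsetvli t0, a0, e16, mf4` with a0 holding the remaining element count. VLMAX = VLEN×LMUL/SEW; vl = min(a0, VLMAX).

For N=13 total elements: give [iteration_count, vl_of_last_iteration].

VLMAX = (256 × 1/4) / 16 = 4 lanes
13 elements at 4/iter → 4 passes, remainder 1 on the last

[iterations, last_vl] = [4, 1]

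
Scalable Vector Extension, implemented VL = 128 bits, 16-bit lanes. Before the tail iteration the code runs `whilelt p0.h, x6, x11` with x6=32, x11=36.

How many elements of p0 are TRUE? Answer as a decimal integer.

vl = 4

128-bit reg / 16-bit elem → 8 lanes
whilelt: lane j active iff 32+j < 36 → j < 4 → 4 active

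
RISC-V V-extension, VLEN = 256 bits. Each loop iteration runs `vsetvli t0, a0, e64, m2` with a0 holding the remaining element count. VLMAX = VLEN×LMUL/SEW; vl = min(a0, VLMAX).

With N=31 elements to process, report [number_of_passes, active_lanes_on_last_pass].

lanes per group: 256·2/64 = 8
31 elements at 8/iter → 4 passes, remainder 7 on the last

[iterations, last_vl] = [4, 7]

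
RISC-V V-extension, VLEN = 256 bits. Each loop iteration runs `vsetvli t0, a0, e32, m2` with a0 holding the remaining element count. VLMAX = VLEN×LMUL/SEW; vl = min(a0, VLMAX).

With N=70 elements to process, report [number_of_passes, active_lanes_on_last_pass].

[iterations, last_vl] = [5, 6]

VLMAX = VLEN×LMUL/SEW = 256×2/32 = 16
70 elements at 16/iter → 5 passes, remainder 6 on the last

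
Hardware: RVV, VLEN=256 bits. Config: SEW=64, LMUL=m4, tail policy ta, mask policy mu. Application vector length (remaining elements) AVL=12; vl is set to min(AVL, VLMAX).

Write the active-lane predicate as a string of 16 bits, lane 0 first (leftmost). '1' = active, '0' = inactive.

predicate = 1111111111110000

lanes per group: 256·4/64 = 16
vl = min(AVL, VLMAX) = min(12, 16) = 12
bits (lane 0 leftmost): 1111111111110000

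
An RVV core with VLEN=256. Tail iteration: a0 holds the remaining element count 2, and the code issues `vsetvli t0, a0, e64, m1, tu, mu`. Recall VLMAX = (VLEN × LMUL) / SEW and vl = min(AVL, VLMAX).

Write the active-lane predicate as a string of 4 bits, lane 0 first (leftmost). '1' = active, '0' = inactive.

predicate = 1100

VLMAX = (256 × 1) / 64 = 4 lanes
vl ← min(2, 4) = 2
bits (lane 0 leftmost): 1100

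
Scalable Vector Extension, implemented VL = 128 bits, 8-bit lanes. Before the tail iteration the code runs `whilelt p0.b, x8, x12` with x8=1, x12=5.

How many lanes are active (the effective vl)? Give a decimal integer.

vl = 4

lane count: 128 div 8 = 16
active while 1+j < 5, i.e. j ∈ [0,4) capped at 16 ⇒ 4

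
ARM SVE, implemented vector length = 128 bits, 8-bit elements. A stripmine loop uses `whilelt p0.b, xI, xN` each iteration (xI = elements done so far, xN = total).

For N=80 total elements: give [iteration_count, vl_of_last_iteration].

register lanes = 128/8 = 16
N=80: ⌈80/16⌉ = 5 iters; last vl = 80 − 4×16 = 16

[iterations, last_vl] = [5, 16]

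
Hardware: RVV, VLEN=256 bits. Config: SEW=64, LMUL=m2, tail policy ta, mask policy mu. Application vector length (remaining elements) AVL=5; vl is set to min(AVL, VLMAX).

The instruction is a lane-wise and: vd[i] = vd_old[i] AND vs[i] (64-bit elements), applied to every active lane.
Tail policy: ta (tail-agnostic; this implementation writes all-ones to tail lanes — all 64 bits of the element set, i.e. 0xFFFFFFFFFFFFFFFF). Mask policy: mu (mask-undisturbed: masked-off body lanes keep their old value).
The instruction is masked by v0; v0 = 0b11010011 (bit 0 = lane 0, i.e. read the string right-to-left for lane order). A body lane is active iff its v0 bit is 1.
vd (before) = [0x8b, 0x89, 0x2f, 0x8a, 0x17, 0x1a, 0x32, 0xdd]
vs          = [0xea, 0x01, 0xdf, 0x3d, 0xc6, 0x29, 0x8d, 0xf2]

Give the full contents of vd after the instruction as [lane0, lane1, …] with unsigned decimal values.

vd = [138, 1, 47, 138, 6, 18446744073709551615, 18446744073709551615, 18446744073709551615]

VLMAX = (256 × 2) / 64 = 8 lanes
vl ← min(5, 8) = 5
  i=0: and(0x8b,0xea) → 138
  i=1: and(0x89,0x01) → 1
  i=2: mask-off/keep → 47
  i=3: mask-off/keep → 138
  i=4: and(0x17,0xc6) → 6
  i=5: tail/ones → 18446744073709551615
  i=6: tail/ones → 18446744073709551615
  i=7: tail/ones → 18446744073709551615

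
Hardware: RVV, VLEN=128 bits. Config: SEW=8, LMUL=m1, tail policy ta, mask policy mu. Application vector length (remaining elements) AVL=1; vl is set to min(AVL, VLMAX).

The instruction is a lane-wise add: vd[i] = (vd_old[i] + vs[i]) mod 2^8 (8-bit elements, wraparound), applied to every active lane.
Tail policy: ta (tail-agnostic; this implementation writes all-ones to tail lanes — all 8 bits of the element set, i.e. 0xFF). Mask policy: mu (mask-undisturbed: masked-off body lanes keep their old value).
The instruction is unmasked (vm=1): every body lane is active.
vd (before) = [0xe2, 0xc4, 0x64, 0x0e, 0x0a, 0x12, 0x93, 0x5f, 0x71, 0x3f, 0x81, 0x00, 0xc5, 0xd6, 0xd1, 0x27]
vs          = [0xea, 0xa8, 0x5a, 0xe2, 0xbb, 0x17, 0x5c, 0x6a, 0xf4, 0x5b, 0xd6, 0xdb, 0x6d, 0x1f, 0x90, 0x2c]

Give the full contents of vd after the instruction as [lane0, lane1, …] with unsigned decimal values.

VLMAX = VLEN×LMUL/SEW = 128×1/8 = 16
vl = min(AVL, VLMAX) = min(1, 16) = 1
[0] add(0xe2,0xea) = 0xcc
[1] tail/ones = 0xff
[2] tail/ones = 0xff
[3] tail/ones = 0xff
[4] tail/ones = 0xff
[5] tail/ones = 0xff
[6] tail/ones = 0xff
[7] tail/ones = 0xff
[8] tail/ones = 0xff
[9] tail/ones = 0xff
[10] tail/ones = 0xff
[11] tail/ones = 0xff
[12] tail/ones = 0xff
[13] tail/ones = 0xff
[14] tail/ones = 0xff
[15] tail/ones = 0xff

vd = [204, 255, 255, 255, 255, 255, 255, 255, 255, 255, 255, 255, 255, 255, 255, 255]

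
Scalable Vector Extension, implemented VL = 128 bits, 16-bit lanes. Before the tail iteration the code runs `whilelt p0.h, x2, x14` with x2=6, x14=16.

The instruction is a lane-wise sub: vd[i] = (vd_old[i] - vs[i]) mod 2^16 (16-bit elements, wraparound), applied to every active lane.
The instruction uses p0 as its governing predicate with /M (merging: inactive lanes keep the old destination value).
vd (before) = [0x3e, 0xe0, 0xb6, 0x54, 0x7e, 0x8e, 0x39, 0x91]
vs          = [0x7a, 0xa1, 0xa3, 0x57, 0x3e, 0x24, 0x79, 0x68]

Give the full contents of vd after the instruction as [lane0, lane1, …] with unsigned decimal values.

vd = [65476, 63, 19, 65533, 64, 106, 65472, 41]

register lanes = 128/16 = 8
active while 6+j < 16, i.e. j ∈ [0,10) capped at 8 ⇒ 8
  i=0: sub(0x3e,0x7a) → 65476
  i=1: sub(0xe0,0xa1) → 63
  i=2: sub(0xb6,0xa3) → 19
  i=3: sub(0x54,0x57) → 65533
  i=4: sub(0x7e,0x3e) → 64
  i=5: sub(0x8e,0x24) → 106
  i=6: sub(0x39,0x79) → 65472
  i=7: sub(0x91,0x68) → 41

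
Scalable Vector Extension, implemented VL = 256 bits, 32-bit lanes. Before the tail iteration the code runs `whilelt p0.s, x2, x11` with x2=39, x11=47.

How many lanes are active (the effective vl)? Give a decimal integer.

vl = 8

register lanes = 256/32 = 8
whilelt: lane j active iff 39+j < 47 → j < 8 → 8 active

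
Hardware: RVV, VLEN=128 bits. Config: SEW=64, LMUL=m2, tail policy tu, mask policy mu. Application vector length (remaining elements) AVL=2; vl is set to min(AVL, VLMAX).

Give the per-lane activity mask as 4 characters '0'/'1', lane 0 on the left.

VLMAX = VLEN×LMUL/SEW = 128×2/64 = 4
vl = min(AVL, VLMAX) = min(2, 4) = 2
bits (lane 0 leftmost): 1100

predicate = 1100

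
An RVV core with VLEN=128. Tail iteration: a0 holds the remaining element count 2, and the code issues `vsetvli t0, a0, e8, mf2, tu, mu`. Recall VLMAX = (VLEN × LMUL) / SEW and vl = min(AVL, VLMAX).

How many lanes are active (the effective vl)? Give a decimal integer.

VLMAX = VLEN×LMUL/SEW = 128×1/2/8 = 8
vl = min(AVL, VLMAX) = min(2, 8) = 2

vl = 2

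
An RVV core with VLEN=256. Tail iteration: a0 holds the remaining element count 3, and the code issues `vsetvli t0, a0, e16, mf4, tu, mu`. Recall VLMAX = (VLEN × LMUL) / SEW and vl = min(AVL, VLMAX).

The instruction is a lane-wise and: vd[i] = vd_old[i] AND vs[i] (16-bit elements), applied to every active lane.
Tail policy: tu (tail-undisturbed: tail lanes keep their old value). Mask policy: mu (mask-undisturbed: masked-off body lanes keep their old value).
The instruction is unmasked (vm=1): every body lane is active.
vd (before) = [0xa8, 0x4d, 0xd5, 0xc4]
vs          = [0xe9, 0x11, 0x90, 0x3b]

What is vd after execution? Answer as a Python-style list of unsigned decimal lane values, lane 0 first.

VLMAX = (256 × 1/4) / 16 = 4 lanes
vl = min(AVL, VLMAX) = min(3, 4) = 3
lane  0: and(0xa8,0xe9) ⇒ 0xa8
lane  1: and(0x4d,0x11) ⇒ 0x01
lane  2: and(0xd5,0x90) ⇒ 0x90
lane  3: tail/keep ⇒ 0xc4

vd = [168, 1, 144, 196]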